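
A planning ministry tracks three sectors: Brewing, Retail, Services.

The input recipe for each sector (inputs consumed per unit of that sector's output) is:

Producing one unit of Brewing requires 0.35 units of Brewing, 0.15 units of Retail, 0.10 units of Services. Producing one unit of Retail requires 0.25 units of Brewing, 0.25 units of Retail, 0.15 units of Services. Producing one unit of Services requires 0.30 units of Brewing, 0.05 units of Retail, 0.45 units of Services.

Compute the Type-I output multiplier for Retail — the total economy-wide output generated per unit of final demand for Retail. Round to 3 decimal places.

m_R = 2.982

I − A =
  [   0.65    -0.25    -0.30]
  [  -0.15     0.75    -0.05]
  [  -0.10    -0.15     0.55]
Cofactors of I−A, C_ij = (−1)^(i+j)·(minor ij) (rows/columns in the sector order above):
  C_11 = (0.75)(0.55) − (-0.05)(-0.15) = 0.4050
  C_12 = −[(-0.15)(0.55) − (-0.05)(-0.10)] = 0.0875
  C_13 = (-0.15)(-0.15) − (0.75)(-0.10) = 0.0975
  C_21 = −[(-0.25)(0.55) − (-0.30)(-0.15)] = 0.1825
  C_22 = (0.65)(0.55) − (-0.30)(-0.10) = 0.3275
  C_23 = −[(0.65)(-0.15) − (-0.25)(-0.10)] = 0.1225
  C_31 = (-0.25)(-0.05) − (-0.30)(0.75) = 0.2375
  C_32 = −[(0.65)(-0.05) − (-0.30)(-0.15)] = 0.0775
  C_33 = (0.65)(0.75) − (-0.25)(-0.15) = 0.4500
det(I−A) = Σ_j (I−A)_1j·C_1j = (0.65)(0.4050) + (-0.25)(0.0875) + (-0.30)(0.0975) = 0.212125
adj(I−A) = Cᵀ =
  [ 0.4050   0.1825   0.2375]
  [ 0.0875   0.3275   0.0775]
  [ 0.0975   0.1225   0.4500]
(I − A)⁻¹ = adj(I−A) / det(I−A) ≈
  [   1.9093     0.8603     1.1196]
  [   0.4125     1.5439     0.3654]
  [   0.4596     0.5775     2.1214]
The output multiplier for sector j is the column-j sum of the Leontief inverse (I − A)⁻¹ = adj(I−A) / det(I−A).
Column R of adj(I−A): (0.1825, 0.3275, 0.1225); det(I−A) = 0.212125.
m_R = (0.1825 + 0.3275 + 0.1225) / 0.212125 = 0.6325 / 0.212125 ≈ 2.982.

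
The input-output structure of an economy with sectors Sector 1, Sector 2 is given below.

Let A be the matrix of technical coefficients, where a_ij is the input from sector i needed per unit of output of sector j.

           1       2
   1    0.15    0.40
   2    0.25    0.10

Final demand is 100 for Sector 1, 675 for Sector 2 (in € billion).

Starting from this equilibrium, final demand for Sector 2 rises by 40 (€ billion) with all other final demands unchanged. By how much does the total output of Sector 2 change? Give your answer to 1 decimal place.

Δx_2 = 51.1

I − A =
  [   0.85    -0.40]
  [  -0.25     0.90]
det(I−A) = (0.85)(0.90) − (-0.40)(-0.25) = 0.6650
adj(I−A) = [[0.90, 0.40], [0.25, 0.85]]
(I − A)⁻¹ = adj(I−A) / det(I−A) ≈
  [   1.3534     0.6015]
  [   0.3759     1.2782]
Δx = (I − A)⁻¹ Δd with Δd having +40 in the Sector 2 component and 0 elsewhere.
So Δx_2 = L_22 · (+40), where L_22 = adj(I−A)_22 / det(I−A) = 0.85 / 0.6650.
Δx_2 = 0.85 × (+40) / 0.6650 = 34.00 / 0.6650 ≈ 51.1.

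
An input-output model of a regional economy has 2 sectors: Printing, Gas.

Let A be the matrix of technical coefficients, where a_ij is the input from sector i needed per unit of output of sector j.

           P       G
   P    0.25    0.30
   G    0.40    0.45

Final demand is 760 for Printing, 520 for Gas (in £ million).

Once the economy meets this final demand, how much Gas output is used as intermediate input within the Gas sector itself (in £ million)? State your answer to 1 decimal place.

z_GG = 1067.7

I − A =
  [   0.75    -0.30]
  [  -0.40     0.55]
det(I−A) = (0.75)(0.55) − (-0.30)(-0.40) = 0.2925
adj(I−A) = [[0.55, 0.30], [0.40, 0.75]]
(I − A)⁻¹ = adj(I−A) / det(I−A) ≈
  [   1.8803     1.0256]
  [   1.3675     2.5641]
First solve x = (I − A)⁻¹ d = adj(I−A)·d / det(I−A); in particular x_G = (0.40·760 + 0.75·520) / 0.2925 = 694.00 / 0.2925 ≈ 2372.650.
Intermediate flow from G to G: z_GG = a_GG · x_G = 0.45 × 694.00 / 0.2925 = 312.30 / 0.2925 ≈ 1067.7.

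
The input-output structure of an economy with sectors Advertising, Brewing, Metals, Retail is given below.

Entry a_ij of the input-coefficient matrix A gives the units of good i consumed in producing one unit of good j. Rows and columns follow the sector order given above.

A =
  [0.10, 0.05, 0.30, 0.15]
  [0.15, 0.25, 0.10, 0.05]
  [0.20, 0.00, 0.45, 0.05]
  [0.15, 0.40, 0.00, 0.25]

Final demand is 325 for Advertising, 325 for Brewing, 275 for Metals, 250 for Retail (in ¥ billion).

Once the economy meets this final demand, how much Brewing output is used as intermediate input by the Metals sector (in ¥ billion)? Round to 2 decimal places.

I − A =
  [   0.90    -0.05    -0.30    -0.15]
  [  -0.15     0.75    -0.10    -0.05]
  [  -0.20     0.00     0.55    -0.05]
  [  -0.15    -0.40     0.00     0.75]
Compute the cofactors C_ij = (−1)^(i+j)·(3×3 minor ij) of I−A; the adjugate is their transpose:
adj(I−A) = Cᵀ =
  [ 0.296375   0.059625   0.172500   0.074750]
  [ 0.081750   0.311625   0.101250   0.043875]
  [ 0.117125   0.037875   0.456375   0.056375]
  [ 0.102875   0.178125   0.088500   0.321125]
det(I−A) = Σ_j (I−A)_1j·C_1j = (0.90)(0.296375) + (-0.05)(0.081750) + (-0.30)(0.117125) + (-0.15)(0.102875) = 0.21208125
(I − A)⁻¹ = adj(I−A) / det(I−A) ≈
  [   1.3975     0.2811     0.8134     0.3525]
  [   0.3855     1.4694     0.4774     0.2069]
  [   0.5523     0.1786     2.1519     0.2658]
  [   0.4851     0.8399     0.4173     1.5142]
First solve x = (I − A)⁻¹ d = adj(I−A)·d / det(I−A); in particular x_M = (0.117125·325 + 0.037875·325 + 0.456375·275 + 0.056375·250) / 0.21208125 = 189.971875 / 0.21208125 ≈ 895.7504.
Intermediate flow from B to M: z_BM = a_BM · x_M = 0.10 × 189.971875 / 0.21208125 = 18.9971875 / 0.21208125 ≈ 89.58.

z_BM = 89.58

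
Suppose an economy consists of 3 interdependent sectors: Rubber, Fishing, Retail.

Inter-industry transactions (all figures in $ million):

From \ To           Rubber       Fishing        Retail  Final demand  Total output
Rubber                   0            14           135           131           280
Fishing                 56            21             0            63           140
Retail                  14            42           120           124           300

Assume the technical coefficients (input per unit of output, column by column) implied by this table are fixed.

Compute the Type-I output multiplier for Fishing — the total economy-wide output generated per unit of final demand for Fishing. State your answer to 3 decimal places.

Technical coefficients a_ij = z_ij / X_j:
  a_11 = 0/280 = 0.00, a_21 = 56/280 = 0.20, a_31 = 14/280 = 0.05
  a_12 = 14/140 = 0.10, a_22 = 21/140 = 0.15, a_32 = 42/140 = 0.30
  a_13 = 135/300 = 0.45, a_23 = 0/300 = 0.00, a_33 = 120/300 = 0.40
I − A =
  [   1.00    -0.10    -0.45]
  [  -0.20     0.85     0.00]
  [  -0.05    -0.30     0.60]
Cofactors of I−A, C_ij = (−1)^(i+j)·(minor ij) (rows/columns in the sector order above):
  C_11 = (0.85)(0.60) − (0.00)(-0.30) = 0.5100
  C_12 = −[(-0.20)(0.60) − (0.00)(-0.05)] = 0.1200
  C_13 = (-0.20)(-0.30) − (0.85)(-0.05) = 0.1025
  C_21 = −[(-0.10)(0.60) − (-0.45)(-0.30)] = 0.1950
  C_22 = (1.00)(0.60) − (-0.45)(-0.05) = 0.5775
  C_23 = −[(1.00)(-0.30) − (-0.10)(-0.05)] = 0.3050
  C_31 = (-0.10)(0.00) − (-0.45)(0.85) = 0.3825
  C_32 = −[(1.00)(0.00) − (-0.45)(-0.20)] = 0.0900
  C_33 = (1.00)(0.85) − (-0.10)(-0.20) = 0.8300
det(I−A) = Σ_j (I−A)_1j·C_1j = (1.00)(0.5100) + (-0.10)(0.1200) + (-0.45)(0.1025) = 0.451875
adj(I−A) = Cᵀ =
  [ 0.5100   0.1950   0.3825]
  [ 0.1200   0.5775   0.0900]
  [ 0.1025   0.3050   0.8300]
(I − A)⁻¹ = adj(I−A) / det(I−A) ≈
  [   1.1286     0.4315     0.8465]
  [   0.2656     1.2780     0.1992]
  [   0.2268     0.6750     1.8368]
The output multiplier for sector j is the column-j sum of the Leontief inverse (I − A)⁻¹ = adj(I−A) / det(I−A).
Column 2 of adj(I−A): (0.1950, 0.5775, 0.3050); det(I−A) = 0.451875.
m_2 = (0.1950 + 0.5775 + 0.3050) / 0.451875 = 1.0775 / 0.451875 ≈ 2.385.

m_2 = 2.385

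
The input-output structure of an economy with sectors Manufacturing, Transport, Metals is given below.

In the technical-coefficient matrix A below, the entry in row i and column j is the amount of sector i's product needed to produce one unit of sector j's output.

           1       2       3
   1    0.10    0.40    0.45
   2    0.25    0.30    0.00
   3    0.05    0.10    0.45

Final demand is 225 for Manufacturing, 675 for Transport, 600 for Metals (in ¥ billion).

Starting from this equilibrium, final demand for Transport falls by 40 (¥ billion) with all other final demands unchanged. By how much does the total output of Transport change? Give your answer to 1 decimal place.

I − A =
  [   0.90    -0.40    -0.45]
  [  -0.25     0.70     0.00]
  [  -0.05    -0.10     0.55]
Cofactors of I−A, C_ij = (−1)^(i+j)·(minor ij) (rows/columns in the sector order above):
  C_11 = (0.70)(0.55) − (0.00)(-0.10) = 0.3850
  C_12 = −[(-0.25)(0.55) − (0.00)(-0.05)] = 0.1375
  C_13 = (-0.25)(-0.10) − (0.70)(-0.05) = 0.0600
  C_21 = −[(-0.40)(0.55) − (-0.45)(-0.10)] = 0.2650
  C_22 = (0.90)(0.55) − (-0.45)(-0.05) = 0.4725
  C_23 = −[(0.90)(-0.10) − (-0.40)(-0.05)] = 0.1100
  C_31 = (-0.40)(0.00) − (-0.45)(0.70) = 0.3150
  C_32 = −[(0.90)(0.00) − (-0.45)(-0.25)] = 0.1125
  C_33 = (0.90)(0.70) − (-0.40)(-0.25) = 0.5300
det(I−A) = Σ_j (I−A)_1j·C_1j = (0.90)(0.3850) + (-0.40)(0.1375) + (-0.45)(0.0600) = 0.2645
adj(I−A) = Cᵀ =
  [ 0.3850   0.2650   0.3150]
  [ 0.1375   0.4725   0.1125]
  [ 0.0600   0.1100   0.5300]
(I − A)⁻¹ = adj(I−A) / det(I−A) ≈
  [   1.4556     1.0019     1.1909]
  [   0.5198     1.7864     0.4253]
  [   0.2268     0.4159     2.0038]
Δx = (I − A)⁻¹ Δd with Δd having -40 in the Transport component and 0 elsewhere.
So Δx_2 = L_22 · (-40), where L_22 = adj(I−A)_22 / det(I−A) = 0.4725 / 0.2645.
Δx_2 = 0.4725 × (-40) / 0.2645 = -18.90 / 0.2645 ≈ -71.5.

Δx_2 = -71.5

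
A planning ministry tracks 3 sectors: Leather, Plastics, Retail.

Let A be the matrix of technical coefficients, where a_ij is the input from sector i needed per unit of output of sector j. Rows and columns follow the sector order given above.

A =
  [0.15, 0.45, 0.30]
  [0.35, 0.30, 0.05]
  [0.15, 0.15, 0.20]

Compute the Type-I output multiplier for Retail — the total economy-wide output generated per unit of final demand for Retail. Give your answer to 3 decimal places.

m_3 = 2.790

I − A =
  [   0.85    -0.45    -0.30]
  [  -0.35     0.70    -0.05]
  [  -0.15    -0.15     0.80]
Cofactors of I−A, C_ij = (−1)^(i+j)·(minor ij) (rows/columns in the sector order above):
  C_11 = (0.70)(0.80) − (-0.05)(-0.15) = 0.5525
  C_12 = −[(-0.35)(0.80) − (-0.05)(-0.15)] = 0.2875
  C_13 = (-0.35)(-0.15) − (0.70)(-0.15) = 0.1575
  C_21 = −[(-0.45)(0.80) − (-0.30)(-0.15)] = 0.4050
  C_22 = (0.85)(0.80) − (-0.30)(-0.15) = 0.6350
  C_23 = −[(0.85)(-0.15) − (-0.45)(-0.15)] = 0.1950
  C_31 = (-0.45)(-0.05) − (-0.30)(0.70) = 0.2325
  C_32 = −[(0.85)(-0.05) − (-0.30)(-0.35)] = 0.1475
  C_33 = (0.85)(0.70) − (-0.45)(-0.35) = 0.4375
det(I−A) = Σ_j (I−A)_1j·C_1j = (0.85)(0.5525) + (-0.45)(0.2875) + (-0.30)(0.1575) = 0.2930
adj(I−A) = Cᵀ =
  [ 0.5525   0.4050   0.2325]
  [ 0.2875   0.6350   0.1475]
  [ 0.1575   0.1950   0.4375]
(I − A)⁻¹ = adj(I−A) / det(I−A) ≈
  [   1.8857     1.3823     0.7935]
  [   0.9812     2.1672     0.5034]
  [   0.5375     0.6655     1.4932]
The output multiplier for sector j is the column-j sum of the Leontief inverse (I − A)⁻¹ = adj(I−A) / det(I−A).
Column 3 of adj(I−A): (0.2325, 0.1475, 0.4375); det(I−A) = 0.2930.
m_3 = (0.2325 + 0.1475 + 0.4375) / 0.2930 = 0.8175 / 0.2930 ≈ 2.790.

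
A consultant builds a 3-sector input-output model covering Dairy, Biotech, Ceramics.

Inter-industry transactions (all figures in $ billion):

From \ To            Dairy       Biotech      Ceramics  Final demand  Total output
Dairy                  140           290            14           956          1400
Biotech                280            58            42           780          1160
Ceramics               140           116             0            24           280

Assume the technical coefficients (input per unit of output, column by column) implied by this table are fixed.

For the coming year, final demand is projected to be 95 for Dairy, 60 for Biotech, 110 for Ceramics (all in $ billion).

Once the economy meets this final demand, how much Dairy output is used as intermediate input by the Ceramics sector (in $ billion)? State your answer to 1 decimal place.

z_DC = 6.8

Technical coefficients a_ij = z_ij / X_j:
  a_DD = 140/1400 = 0.10, a_BD = 280/1400 = 0.20, a_CD = 140/1400 = 0.10
  a_DB = 290/1160 = 0.25, a_BB = 58/1160 = 0.05, a_CB = 116/1160 = 0.10
  a_DC = 14/280 = 0.05, a_BC = 42/280 = 0.15, a_CC = 0/280 = 0.00
I − A =
  [   0.90    -0.25    -0.05]
  [  -0.20     0.95    -0.15]
  [  -0.10    -0.10     1.00]
Cofactors of I−A, C_ij = (−1)^(i+j)·(minor ij) (rows/columns in the sector order above):
  C_11 = (0.95)(1.00) − (-0.15)(-0.10) = 0.9350
  C_12 = −[(-0.20)(1.00) − (-0.15)(-0.10)] = 0.2150
  C_13 = (-0.20)(-0.10) − (0.95)(-0.10) = 0.1150
  C_21 = −[(-0.25)(1.00) − (-0.05)(-0.10)] = 0.2550
  C_22 = (0.90)(1.00) − (-0.05)(-0.10) = 0.8950
  C_23 = −[(0.90)(-0.10) − (-0.25)(-0.10)] = 0.1150
  C_31 = (-0.25)(-0.15) − (-0.05)(0.95) = 0.0850
  C_32 = −[(0.90)(-0.15) − (-0.05)(-0.20)] = 0.1450
  C_33 = (0.90)(0.95) − (-0.25)(-0.20) = 0.8050
det(I−A) = Σ_j (I−A)_1j·C_1j = (0.90)(0.9350) + (-0.25)(0.2150) + (-0.05)(0.1150) = 0.7820
adj(I−A) = Cᵀ =
  [ 0.9350   0.2550   0.0850]
  [ 0.2150   0.8950   0.1450]
  [ 0.1150   0.1150   0.8050]
(I − A)⁻¹ = adj(I−A) / det(I−A) ≈
  [   1.1957     0.3261     0.1087]
  [   0.2749     1.1445     0.1854]
  [   0.1471     0.1471     1.0294]
First solve x = (I − A)⁻¹ d = adj(I−A)·d / det(I−A); in particular x_C = (0.1150·95 + 0.1150·60 + 0.8050·110) / 0.7820 = 106.375 / 0.7820 ≈ 136.029.
Intermediate flow from D to C: z_DC = a_DC · x_C = 0.05 × 106.375 / 0.7820 = 5.31875 / 0.7820 ≈ 6.8.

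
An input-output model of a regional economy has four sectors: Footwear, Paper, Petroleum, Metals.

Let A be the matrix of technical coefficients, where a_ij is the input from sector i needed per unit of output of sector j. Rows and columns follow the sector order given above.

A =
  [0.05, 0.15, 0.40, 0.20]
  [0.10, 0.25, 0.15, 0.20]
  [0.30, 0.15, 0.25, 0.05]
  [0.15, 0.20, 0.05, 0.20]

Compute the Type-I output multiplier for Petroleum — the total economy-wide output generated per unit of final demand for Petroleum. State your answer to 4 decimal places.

m_3 = 3.9749

I − A =
  [   0.95    -0.15    -0.40    -0.20]
  [  -0.10     0.75    -0.15    -0.20]
  [  -0.30    -0.15     0.75    -0.05]
  [  -0.15    -0.20    -0.05     0.80]
Compute the cofactors C_ij = (−1)^(i+j)·(3×3 minor ij) of I−A; the adjugate is their transpose:
adj(I−A) = Cᵀ =
  [ 0.397125   0.173125   0.257000   0.158625]
  [ 0.122375   0.443125   0.164000   0.151625]
  [ 0.191125   0.168125   0.489000   0.120375]
  [ 0.117000   0.153750   0.119750   0.399000]
det(I−A) = Σ_j (I−A)_1j·C_1j = (0.95)(0.397125) + (-0.15)(0.122375) + (-0.40)(0.191125) + (-0.20)(0.117000) = 0.2590625
(I − A)⁻¹ = adj(I−A) / det(I−A) ≈
  [   1.53293     0.66828     0.99204     0.61230]
  [   0.47238     1.71049     0.63305     0.58528]
  [   0.73776     0.64897     1.88758     0.46466]
  [   0.45163     0.59349     0.46224     1.54017]
The output multiplier for sector j is the column-j sum of the Leontief inverse (I − A)⁻¹ = adj(I−A) / det(I−A).
Column 3 of adj(I−A): (0.257000, 0.164000, 0.489000, 0.119750); det(I−A) = 0.2590625.
m_3 = (0.257000 + 0.164000 + 0.489000 + 0.119750) / 0.2590625 = 1.02975 / 0.2590625 ≈ 3.9749.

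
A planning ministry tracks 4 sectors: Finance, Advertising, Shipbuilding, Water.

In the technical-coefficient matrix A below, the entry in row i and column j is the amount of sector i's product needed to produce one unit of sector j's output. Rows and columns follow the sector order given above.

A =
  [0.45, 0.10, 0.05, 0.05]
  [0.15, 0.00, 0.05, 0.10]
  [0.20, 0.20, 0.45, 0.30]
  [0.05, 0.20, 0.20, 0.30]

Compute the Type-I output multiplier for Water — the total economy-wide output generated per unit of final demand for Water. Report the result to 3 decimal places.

m_4 = 3.832

I − A =
  [   0.55    -0.10    -0.05    -0.05]
  [  -0.15     1.00    -0.05    -0.10]
  [  -0.20    -0.20     0.55    -0.30]
  [  -0.05    -0.20    -0.20     0.70]
Compute the cofactors C_ij = (−1)^(i+j)·(3×3 minor ij) of I−A; the adjugate is their transpose:
adj(I−A) = Cᵀ =
  [ 0.300000   0.050000   0.050000   0.050000]
  [ 0.063250   0.167625   0.037125   0.044375]
  [ 0.182000   0.127000   0.359000   0.185000]
  [ 0.091500   0.087750   0.116750   0.276250]
det(I−A) = Σ_j (I−A)_1j·C_1j = (0.55)(0.300000) + (-0.10)(0.063250) + (-0.05)(0.182000) + (-0.05)(0.091500) = 0.1450
(I − A)⁻¹ = adj(I−A) / det(I−A) ≈
  [   2.0690     0.3448     0.3448     0.3448]
  [   0.4362     1.1560     0.2560     0.3060]
  [   1.2552     0.8759     2.4759     1.2759]
  [   0.6310     0.6052     0.8052     1.9052]
The output multiplier for sector j is the column-j sum of the Leontief inverse (I − A)⁻¹ = adj(I−A) / det(I−A).
Column 4 of adj(I−A): (0.050000, 0.044375, 0.185000, 0.276250); det(I−A) = 0.1450.
m_4 = (0.050000 + 0.044375 + 0.185000 + 0.276250) / 0.1450 = 0.555625 / 0.1450 ≈ 3.832.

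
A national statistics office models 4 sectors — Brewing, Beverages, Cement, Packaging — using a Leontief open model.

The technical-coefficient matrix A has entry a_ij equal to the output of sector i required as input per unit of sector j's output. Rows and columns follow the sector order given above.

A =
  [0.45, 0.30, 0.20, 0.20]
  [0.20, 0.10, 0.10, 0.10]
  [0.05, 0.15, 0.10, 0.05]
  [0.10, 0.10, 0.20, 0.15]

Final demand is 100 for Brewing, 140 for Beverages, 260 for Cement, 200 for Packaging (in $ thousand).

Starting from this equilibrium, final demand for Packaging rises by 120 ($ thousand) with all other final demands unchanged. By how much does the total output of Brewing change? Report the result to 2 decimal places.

Δx_1 = 87.54

I − A =
  [   0.55    -0.30    -0.20    -0.20]
  [  -0.20     0.90    -0.10    -0.10]
  [  -0.05    -0.15     0.90    -0.05]
  [  -0.10    -0.10    -0.20     0.85]
Compute the cofactors C_ij = (−1)^(i+j)·(3×3 minor ij) of I−A; the adjugate is their transpose:
adj(I−A) = Cᵀ =
  [ 0.654250   0.277000   0.220500   0.199500]
  [ 0.165750   0.385750   0.099750   0.090250]
  [ 0.070250   0.085125   0.339250   0.046500]
  [ 0.113000   0.098000   0.117500   0.366750]
det(I−A) = Σ_j (I−A)_1j·C_1j = (0.55)(0.654250) + (-0.30)(0.165750) + (-0.20)(0.070250) + (-0.20)(0.113000) = 0.2734625
(I − A)⁻¹ = adj(I−A) / det(I−A) ≈
  [   2.3925     1.0129     0.8063     0.7295]
  [   0.6061     1.4106     0.3648     0.3300]
  [   0.2569     0.3113     1.2406     0.1700]
  [   0.4132     0.3584     0.4297     1.3411]
Δx = (I − A)⁻¹ Δd with Δd having +120 in the Packaging component and 0 elsewhere.
So Δx_1 = L_14 · (+120), where L_14 = adj(I−A)_14 / det(I−A) = 0.199500 / 0.2734625.
Δx_1 = 0.199500 × (+120) / 0.2734625 = 23.94 / 0.2734625 ≈ 87.54.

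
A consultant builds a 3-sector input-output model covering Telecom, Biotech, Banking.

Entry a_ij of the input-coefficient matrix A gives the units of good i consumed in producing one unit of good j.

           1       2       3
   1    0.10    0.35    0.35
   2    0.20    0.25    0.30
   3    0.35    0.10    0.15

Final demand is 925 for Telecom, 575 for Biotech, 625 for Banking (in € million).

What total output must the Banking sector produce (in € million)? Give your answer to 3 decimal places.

I − A =
  [   0.90    -0.35    -0.35]
  [  -0.20     0.75    -0.30]
  [  -0.35    -0.10     0.85]
Cofactors of I−A, C_ij = (−1)^(i+j)·(minor ij) (rows/columns in the sector order above):
  C_11 = (0.75)(0.85) − (-0.30)(-0.10) = 0.6075
  C_12 = −[(-0.20)(0.85) − (-0.30)(-0.35)] = 0.2750
  C_13 = (-0.20)(-0.10) − (0.75)(-0.35) = 0.2825
  C_21 = −[(-0.35)(0.85) − (-0.35)(-0.10)] = 0.3325
  C_22 = (0.90)(0.85) − (-0.35)(-0.35) = 0.6425
  C_23 = −[(0.90)(-0.10) − (-0.35)(-0.35)] = 0.2125
  C_31 = (-0.35)(-0.30) − (-0.35)(0.75) = 0.3675
  C_32 = −[(0.90)(-0.30) − (-0.35)(-0.20)] = 0.3400
  C_33 = (0.90)(0.75) − (-0.35)(-0.20) = 0.6050
det(I−A) = Σ_j (I−A)_1j·C_1j = (0.90)(0.6075) + (-0.35)(0.2750) + (-0.35)(0.2825) = 0.351625
adj(I−A) = Cᵀ =
  [ 0.6075   0.3325   0.3675]
  [ 0.2750   0.6425   0.3400]
  [ 0.2825   0.2125   0.6050]
(I − A)⁻¹ = adj(I−A) / det(I−A) ≈
  [   1.7277     0.9456     1.0451]
  [   0.7821     1.8272     0.9669]
  [   0.8034     0.6043     1.7206]
x = (I − A)⁻¹ d = adj(I−A)·d / det(I−A), with det(I−A) = 0.351625:
  x_1 = (0.6075·925 + 0.3325·575 + 0.3675·625) / 0.351625 = 982.8125 / 0.351625 ≈ 2795.059
  x_2 = (0.2750·925 + 0.6425·575 + 0.3400·625) / 0.351625 = 836.3125 / 0.351625 ≈ 2378.422
  x_3 = (0.2825·925 + 0.2125·575 + 0.6050·625) / 0.351625 = 761.625 / 0.351625 ≈ 2166.015

x_3 = 2166.015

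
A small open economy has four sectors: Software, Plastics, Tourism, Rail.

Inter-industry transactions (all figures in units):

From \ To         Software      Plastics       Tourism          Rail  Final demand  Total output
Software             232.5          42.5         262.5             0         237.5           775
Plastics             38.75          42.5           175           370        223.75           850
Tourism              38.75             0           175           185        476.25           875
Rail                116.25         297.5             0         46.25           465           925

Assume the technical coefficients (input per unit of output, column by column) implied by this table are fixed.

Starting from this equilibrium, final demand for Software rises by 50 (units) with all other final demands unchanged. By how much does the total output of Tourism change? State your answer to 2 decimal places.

Technical coefficients a_ij = z_ij / X_j:
  a_11 = 232.5/775 = 0.30, a_21 = 38.75/775 = 0.05, a_31 = 38.75/775 = 0.05, a_41 = 116.25/775 = 0.15
  a_12 = 42.5/850 = 0.05, a_22 = 42.5/850 = 0.05, a_32 = 0/850 = 0.00, a_42 = 297.5/850 = 0.35
  a_13 = 262.5/875 = 0.30, a_23 = 175/875 = 0.20, a_33 = 175/875 = 0.20, a_43 = 0/875 = 0.00
  a_14 = 0/925 = 0.00, a_24 = 370/925 = 0.40, a_34 = 185/925 = 0.20, a_44 = 46.25/925 = 0.05
I − A =
  [   0.70    -0.05    -0.30     0.00]
  [  -0.05     0.95    -0.20    -0.40]
  [  -0.05     0.00     0.80    -0.20]
  [  -0.15    -0.35     0.00     0.95]
Compute the cofactors C_ij = (−1)^(i+j)·(3×3 minor ij) of I−A; the adjugate is their transpose:
adj(I−A) = Cᵀ =
  [ 0.596000   0.059000   0.238250   0.075000]
  [ 0.101500   0.508750   0.165250   0.249000]
  [ 0.070125   0.052875   0.528375   0.133500]
  [ 0.131500   0.196750   0.098500   0.515250]
det(I−A) = Σ_j (I−A)_1j·C_1j = (0.70)(0.596000) + (-0.05)(0.101500) + (-0.30)(0.070125) + (0.00)(0.131500) = 0.3910875
(I − A)⁻¹ = adj(I−A) / det(I−A) ≈
  [   1.5240     0.1509     0.6092     0.1918]
  [   0.2595     1.3009     0.4225     0.6367]
  [   0.1793     0.1352     1.3510     0.3414]
  [   0.3362     0.5031     0.2519     1.3175]
Δx = (I − A)⁻¹ Δd with Δd having +50 in the Software component and 0 elsewhere.
So Δx_3 = L_31 · (+50), where L_31 = adj(I−A)_31 / det(I−A) = 0.070125 / 0.3910875.
Δx_3 = 0.070125 × (+50) / 0.3910875 = 3.50625 / 0.3910875 ≈ 8.97.

Δx_3 = 8.97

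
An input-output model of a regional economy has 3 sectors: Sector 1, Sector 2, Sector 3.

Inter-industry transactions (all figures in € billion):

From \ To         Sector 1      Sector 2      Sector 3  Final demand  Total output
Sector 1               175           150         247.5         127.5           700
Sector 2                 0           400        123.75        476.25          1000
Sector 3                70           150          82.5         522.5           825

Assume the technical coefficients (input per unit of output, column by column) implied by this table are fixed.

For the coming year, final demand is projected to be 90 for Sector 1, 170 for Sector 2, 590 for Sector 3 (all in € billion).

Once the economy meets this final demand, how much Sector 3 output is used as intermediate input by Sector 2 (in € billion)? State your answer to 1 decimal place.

z_32 = 72.3

Technical coefficients a_ij = z_ij / X_j:
  a_11 = 175/700 = 0.25, a_21 = 0/700 = 0.00, a_31 = 70/700 = 0.10
  a_12 = 150/1000 = 0.15, a_22 = 400/1000 = 0.40, a_32 = 150/1000 = 0.15
  a_13 = 247.5/825 = 0.30, a_23 = 123.75/825 = 0.15, a_33 = 82.5/825 = 0.10
I − A =
  [   0.75    -0.15    -0.30]
  [   0.00     0.60    -0.15]
  [  -0.10    -0.15     0.90]
Cofactors of I−A, C_ij = (−1)^(i+j)·(minor ij) (rows/columns in the sector order above):
  C_11 = (0.60)(0.90) − (-0.15)(-0.15) = 0.5175
  C_12 = −[(0.00)(0.90) − (-0.15)(-0.10)] = 0.0150
  C_13 = (0.00)(-0.15) − (0.60)(-0.10) = 0.0600
  C_21 = −[(-0.15)(0.90) − (-0.30)(-0.15)] = 0.1800
  C_22 = (0.75)(0.90) − (-0.30)(-0.10) = 0.6450
  C_23 = −[(0.75)(-0.15) − (-0.15)(-0.10)] = 0.1275
  C_31 = (-0.15)(-0.15) − (-0.30)(0.60) = 0.2025
  C_32 = −[(0.75)(-0.15) − (-0.30)(0.00)] = 0.1125
  C_33 = (0.75)(0.60) − (-0.15)(0.00) = 0.4500
det(I−A) = Σ_j (I−A)_1j·C_1j = (0.75)(0.5175) + (-0.15)(0.0150) + (-0.30)(0.0600) = 0.367875
adj(I−A) = Cᵀ =
  [ 0.5175   0.1800   0.2025]
  [ 0.0150   0.6450   0.1125]
  [ 0.0600   0.1275   0.4500]
(I − A)⁻¹ = adj(I−A) / det(I−A) ≈
  [   1.4067     0.4893     0.5505]
  [   0.0408     1.7533     0.3058]
  [   0.1631     0.3466     1.2232]
First solve x = (I − A)⁻¹ d = adj(I−A)·d / det(I−A); in particular x_2 = (0.0150·90 + 0.6450·170 + 0.1125·590) / 0.367875 = 177.375 / 0.367875 ≈ 482.161.
Intermediate flow from 3 to 2: z_32 = a_32 · x_2 = 0.15 × 177.375 / 0.367875 = 26.60625 / 0.367875 ≈ 72.3.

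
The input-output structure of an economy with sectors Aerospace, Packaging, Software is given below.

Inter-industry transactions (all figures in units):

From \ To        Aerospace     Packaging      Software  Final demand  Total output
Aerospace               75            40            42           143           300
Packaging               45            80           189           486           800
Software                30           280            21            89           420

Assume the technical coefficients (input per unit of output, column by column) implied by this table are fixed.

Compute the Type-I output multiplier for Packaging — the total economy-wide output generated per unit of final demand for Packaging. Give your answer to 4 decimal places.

Technical coefficients a_ij = z_ij / X_j:
  a_AA = 75/300 = 0.25, a_PA = 45/300 = 0.15, a_SA = 30/300 = 0.10
  a_AP = 40/800 = 0.05, a_PP = 80/800 = 0.10, a_SP = 280/800 = 0.35
  a_AS = 42/420 = 0.10, a_PS = 189/420 = 0.45, a_SS = 21/420 = 0.05
I − A =
  [   0.75    -0.05    -0.10]
  [  -0.15     0.90    -0.45]
  [  -0.10    -0.35     0.95]
Cofactors of I−A, C_ij = (−1)^(i+j)·(minor ij) (rows/columns in the sector order above):
  C_11 = (0.90)(0.95) − (-0.45)(-0.35) = 0.6975
  C_12 = −[(-0.15)(0.95) − (-0.45)(-0.10)] = 0.1875
  C_13 = (-0.15)(-0.35) − (0.90)(-0.10) = 0.1425
  C_21 = −[(-0.05)(0.95) − (-0.10)(-0.35)] = 0.0825
  C_22 = (0.75)(0.95) − (-0.10)(-0.10) = 0.7025
  C_23 = −[(0.75)(-0.35) − (-0.05)(-0.10)] = 0.2675
  C_31 = (-0.05)(-0.45) − (-0.10)(0.90) = 0.1125
  C_32 = −[(0.75)(-0.45) − (-0.10)(-0.15)] = 0.3525
  C_33 = (0.75)(0.90) − (-0.05)(-0.15) = 0.6675
det(I−A) = Σ_j (I−A)_1j·C_1j = (0.75)(0.6975) + (-0.05)(0.1875) + (-0.10)(0.1425) = 0.4995
adj(I−A) = Cᵀ =
  [ 0.6975   0.0825   0.1125]
  [ 0.1875   0.7025   0.3525]
  [ 0.1425   0.2675   0.6675]
(I − A)⁻¹ = adj(I−A) / det(I−A) ≈
  [   1.39640     0.16517     0.22523]
  [   0.37538     1.40641     0.70571]
  [   0.28529     0.53554     1.33634]
The output multiplier for sector j is the column-j sum of the Leontief inverse (I − A)⁻¹ = adj(I−A) / det(I−A).
Column P of adj(I−A): (0.0825, 0.7025, 0.2675); det(I−A) = 0.4995.
m_P = (0.0825 + 0.7025 + 0.2675) / 0.4995 = 1.0525 / 0.4995 ≈ 2.1071.

m_P = 2.1071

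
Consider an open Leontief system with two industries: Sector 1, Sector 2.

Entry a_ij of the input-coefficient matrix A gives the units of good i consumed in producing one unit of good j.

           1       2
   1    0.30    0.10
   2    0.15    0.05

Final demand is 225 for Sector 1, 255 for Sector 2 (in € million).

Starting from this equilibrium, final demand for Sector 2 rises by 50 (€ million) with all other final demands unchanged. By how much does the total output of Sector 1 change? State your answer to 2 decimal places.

Δx_1 = 7.69

I − A =
  [   0.70    -0.10]
  [  -0.15     0.95]
det(I−A) = (0.70)(0.95) − (-0.10)(-0.15) = 0.6500
adj(I−A) = [[0.95, 0.10], [0.15, 0.70]]
(I − A)⁻¹ = adj(I−A) / det(I−A) ≈
  [   1.4615     0.1538]
  [   0.2308     1.0769]
Δx = (I − A)⁻¹ Δd with Δd having +50 in the Sector 2 component and 0 elsewhere.
So Δx_1 = L_12 · (+50), where L_12 = adj(I−A)_12 / det(I−A) = 0.10 / 0.6500.
Δx_1 = 0.10 × (+50) / 0.6500 = 5.00 / 0.6500 ≈ 7.69.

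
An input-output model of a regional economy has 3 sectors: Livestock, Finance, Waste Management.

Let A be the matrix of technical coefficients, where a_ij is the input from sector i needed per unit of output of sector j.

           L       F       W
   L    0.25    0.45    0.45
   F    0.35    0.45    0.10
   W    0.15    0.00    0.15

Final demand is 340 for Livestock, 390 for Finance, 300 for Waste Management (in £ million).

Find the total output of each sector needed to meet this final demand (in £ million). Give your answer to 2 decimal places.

x_L = 2289.95, x_F = 2303.98, x_W = 757.05

I − A =
  [   0.75    -0.45    -0.45]
  [  -0.35     0.55    -0.10]
  [  -0.15     0.00     0.85]
Cofactors of I−A, C_ij = (−1)^(i+j)·(minor ij) (rows/columns in the sector order above):
  C_11 = (0.55)(0.85) − (-0.10)(0.00) = 0.4675
  C_12 = −[(-0.35)(0.85) − (-0.10)(-0.15)] = 0.3125
  C_13 = (-0.35)(0.00) − (0.55)(-0.15) = 0.0825
  C_21 = −[(-0.45)(0.85) − (-0.45)(0.00)] = 0.3825
  C_22 = (0.75)(0.85) − (-0.45)(-0.15) = 0.5700
  C_23 = −[(0.75)(0.00) − (-0.45)(-0.15)] = 0.0675
  C_31 = (-0.45)(-0.10) − (-0.45)(0.55) = 0.2925
  C_32 = −[(0.75)(-0.10) − (-0.45)(-0.35)] = 0.2325
  C_33 = (0.75)(0.55) − (-0.45)(-0.35) = 0.2550
det(I−A) = Σ_j (I−A)_1j·C_1j = (0.75)(0.4675) + (-0.45)(0.3125) + (-0.45)(0.0825) = 0.172875
adj(I−A) = Cᵀ =
  [ 0.4675   0.3825   0.2925]
  [ 0.3125   0.5700   0.2325]
  [ 0.0825   0.0675   0.2550]
(I − A)⁻¹ = adj(I−A) / det(I−A) ≈
  [   2.7043     2.2126     1.6920]
  [   1.8077     3.2972     1.3449]
  [   0.4772     0.3905     1.4751]
x = (I − A)⁻¹ d = adj(I−A)·d / det(I−A), with det(I−A) = 0.172875:
  x_L = (0.4675·340 + 0.3825·390 + 0.2925·300) / 0.172875 = 395.875 / 0.172875 ≈ 2289.95
  x_F = (0.3125·340 + 0.5700·390 + 0.2325·300) / 0.172875 = 398.30 / 0.172875 ≈ 2303.98
  x_W = (0.0825·340 + 0.0675·390 + 0.2550·300) / 0.172875 = 130.875 / 0.172875 ≈ 757.05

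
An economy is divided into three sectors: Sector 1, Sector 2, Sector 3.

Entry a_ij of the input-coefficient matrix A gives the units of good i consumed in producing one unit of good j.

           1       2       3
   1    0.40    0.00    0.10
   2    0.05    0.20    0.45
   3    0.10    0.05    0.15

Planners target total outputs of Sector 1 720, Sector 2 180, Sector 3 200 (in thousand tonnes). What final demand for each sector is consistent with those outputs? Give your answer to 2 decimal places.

d_1 = 412.00, d_2 = 18.00, d_3 = 89.00

I − A =
  [   0.60     0.00    -0.10]
  [  -0.05     0.80    -0.45]
  [  -0.10    -0.05     0.85]
d = (I − A) x:
  d_1 = (+0.60)·720 + (+0.00)·180 + (-0.10)·200 = 412.00
  d_2 = (-0.05)·720 + (+0.80)·180 + (-0.45)·200 = 18.00
  d_3 = (-0.10)·720 + (-0.05)·180 + (+0.85)·200 = 89.00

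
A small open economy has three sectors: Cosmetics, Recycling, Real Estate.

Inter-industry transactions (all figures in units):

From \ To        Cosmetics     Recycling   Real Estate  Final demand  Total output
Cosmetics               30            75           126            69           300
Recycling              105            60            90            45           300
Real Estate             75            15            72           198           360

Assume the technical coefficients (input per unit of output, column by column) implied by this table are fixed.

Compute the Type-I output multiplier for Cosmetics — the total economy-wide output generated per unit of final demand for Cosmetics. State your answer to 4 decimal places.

Technical coefficients a_ij = z_ij / X_j:
  a_11 = 30/300 = 0.10, a_21 = 105/300 = 0.35, a_31 = 75/300 = 0.25
  a_12 = 75/300 = 0.25, a_22 = 60/300 = 0.20, a_32 = 15/300 = 0.05
  a_13 = 126/360 = 0.35, a_23 = 90/360 = 0.25, a_33 = 72/360 = 0.20
I − A =
  [   0.90    -0.25    -0.35]
  [  -0.35     0.80    -0.25]
  [  -0.25    -0.05     0.80]
Cofactors of I−A, C_ij = (−1)^(i+j)·(minor ij) (rows/columns in the sector order above):
  C_11 = (0.80)(0.80) − (-0.25)(-0.05) = 0.6275
  C_12 = −[(-0.35)(0.80) − (-0.25)(-0.25)] = 0.3425
  C_13 = (-0.35)(-0.05) − (0.80)(-0.25) = 0.2175
  C_21 = −[(-0.25)(0.80) − (-0.35)(-0.05)] = 0.2175
  C_22 = (0.90)(0.80) − (-0.35)(-0.25) = 0.6325
  C_23 = −[(0.90)(-0.05) − (-0.25)(-0.25)] = 0.1075
  C_31 = (-0.25)(-0.25) − (-0.35)(0.80) = 0.3425
  C_32 = −[(0.90)(-0.25) − (-0.35)(-0.35)] = 0.3475
  C_33 = (0.90)(0.80) − (-0.25)(-0.35) = 0.6325
det(I−A) = Σ_j (I−A)_1j·C_1j = (0.90)(0.6275) + (-0.25)(0.3425) + (-0.35)(0.2175) = 0.4030
adj(I−A) = Cᵀ =
  [ 0.6275   0.2175   0.3425]
  [ 0.3425   0.6325   0.3475]
  [ 0.2175   0.1075   0.6325]
(I − A)⁻¹ = adj(I−A) / det(I−A) ≈
  [   1.55707     0.53970     0.84988]
  [   0.84988     1.56948     0.86228]
  [   0.53970     0.26675     1.56948]
The output multiplier for sector j is the column-j sum of the Leontief inverse (I − A)⁻¹ = adj(I−A) / det(I−A).
Column 1 of adj(I−A): (0.6275, 0.3425, 0.2175); det(I−A) = 0.4030.
m_1 = (0.6275 + 0.3425 + 0.2175) / 0.4030 = 1.1875 / 0.4030 ≈ 2.9467.

m_1 = 2.9467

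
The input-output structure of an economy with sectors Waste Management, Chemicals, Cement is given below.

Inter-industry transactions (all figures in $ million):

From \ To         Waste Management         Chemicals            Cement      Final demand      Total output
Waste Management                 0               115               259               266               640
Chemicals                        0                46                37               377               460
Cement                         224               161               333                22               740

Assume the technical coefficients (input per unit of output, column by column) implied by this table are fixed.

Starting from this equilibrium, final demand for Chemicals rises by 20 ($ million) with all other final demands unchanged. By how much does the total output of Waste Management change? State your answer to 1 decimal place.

Δx_1 = 14.3

Technical coefficients a_ij = z_ij / X_j:
  a_11 = 0/640 = 0.00, a_21 = 0/640 = 0.00, a_31 = 224/640 = 0.35
  a_12 = 115/460 = 0.25, a_22 = 46/460 = 0.10, a_32 = 161/460 = 0.35
  a_13 = 259/740 = 0.35, a_23 = 37/740 = 0.05, a_33 = 333/740 = 0.45
I − A =
  [   1.00    -0.25    -0.35]
  [   0.00     0.90    -0.05]
  [  -0.35    -0.35     0.55]
Cofactors of I−A, C_ij = (−1)^(i+j)·(minor ij) (rows/columns in the sector order above):
  C_11 = (0.90)(0.55) − (-0.05)(-0.35) = 0.4775
  C_12 = −[(0.00)(0.55) − (-0.05)(-0.35)] = 0.0175
  C_13 = (0.00)(-0.35) − (0.90)(-0.35) = 0.3150
  C_21 = −[(-0.25)(0.55) − (-0.35)(-0.35)] = 0.2600
  C_22 = (1.00)(0.55) − (-0.35)(-0.35) = 0.4275
  C_23 = −[(1.00)(-0.35) − (-0.25)(-0.35)] = 0.4375
  C_31 = (-0.25)(-0.05) − (-0.35)(0.90) = 0.3275
  C_32 = −[(1.00)(-0.05) − (-0.35)(0.00)] = 0.0500
  C_33 = (1.00)(0.90) − (-0.25)(0.00) = 0.9000
det(I−A) = Σ_j (I−A)_1j·C_1j = (1.00)(0.4775) + (-0.25)(0.0175) + (-0.35)(0.3150) = 0.362875
adj(I−A) = Cᵀ =
  [ 0.4775   0.2600   0.3275]
  [ 0.0175   0.4275   0.0500]
  [ 0.3150   0.4375   0.9000]
(I − A)⁻¹ = adj(I−A) / det(I−A) ≈
  [   1.3159     0.7165     0.9025]
  [   0.0482     1.1781     0.1378]
  [   0.8681     1.2056     2.4802]
Δx = (I − A)⁻¹ Δd with Δd having +20 in the Chemicals component and 0 elsewhere.
So Δx_1 = L_12 · (+20), where L_12 = adj(I−A)_12 / det(I−A) = 0.2600 / 0.362875.
Δx_1 = 0.2600 × (+20) / 0.362875 = 5.20 / 0.362875 ≈ 14.3.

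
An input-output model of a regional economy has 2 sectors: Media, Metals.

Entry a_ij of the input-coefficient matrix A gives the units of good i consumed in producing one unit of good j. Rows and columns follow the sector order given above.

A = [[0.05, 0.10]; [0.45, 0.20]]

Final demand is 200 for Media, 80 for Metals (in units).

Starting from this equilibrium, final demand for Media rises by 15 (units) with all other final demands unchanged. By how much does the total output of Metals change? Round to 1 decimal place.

I − A =
  [   0.95    -0.10]
  [  -0.45     0.80]
det(I−A) = (0.95)(0.80) − (-0.10)(-0.45) = 0.7150
adj(I−A) = [[0.80, 0.10], [0.45, 0.95]]
(I − A)⁻¹ = adj(I−A) / det(I−A) ≈
  [   1.1189     0.1399]
  [   0.6294     1.3287]
Δx = (I − A)⁻¹ Δd with Δd having +15 in the Media component and 0 elsewhere.
So Δx_2 = L_21 · (+15), where L_21 = adj(I−A)_21 / det(I−A) = 0.45 / 0.7150.
Δx_2 = 0.45 × (+15) / 0.7150 = 6.75 / 0.7150 ≈ 9.4.

Δx_2 = 9.4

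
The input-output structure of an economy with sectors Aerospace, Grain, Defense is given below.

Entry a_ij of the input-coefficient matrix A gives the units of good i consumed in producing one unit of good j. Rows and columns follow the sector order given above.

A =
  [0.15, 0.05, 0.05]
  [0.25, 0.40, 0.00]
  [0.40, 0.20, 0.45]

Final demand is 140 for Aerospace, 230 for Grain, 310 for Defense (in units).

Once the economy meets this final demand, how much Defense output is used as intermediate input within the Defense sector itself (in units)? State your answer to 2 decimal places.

z_33 = 414.23

I − A =
  [   0.85    -0.05    -0.05]
  [  -0.25     0.60     0.00]
  [  -0.40    -0.20     0.55]
Cofactors of I−A, C_ij = (−1)^(i+j)·(minor ij) (rows/columns in the sector order above):
  C_11 = (0.60)(0.55) − (0.00)(-0.20) = 0.3300
  C_12 = −[(-0.25)(0.55) − (0.00)(-0.40)] = 0.1375
  C_13 = (-0.25)(-0.20) − (0.60)(-0.40) = 0.2900
  C_21 = −[(-0.05)(0.55) − (-0.05)(-0.20)] = 0.0375
  C_22 = (0.85)(0.55) − (-0.05)(-0.40) = 0.4475
  C_23 = −[(0.85)(-0.20) − (-0.05)(-0.40)] = 0.1900
  C_31 = (-0.05)(0.00) − (-0.05)(0.60) = 0.0300
  C_32 = −[(0.85)(0.00) − (-0.05)(-0.25)] = 0.0125
  C_33 = (0.85)(0.60) − (-0.05)(-0.25) = 0.4975
det(I−A) = Σ_j (I−A)_1j·C_1j = (0.85)(0.3300) + (-0.05)(0.1375) + (-0.05)(0.2900) = 0.259125
adj(I−A) = Cᵀ =
  [ 0.3300   0.0375   0.0300]
  [ 0.1375   0.4475   0.0125]
  [ 0.2900   0.1900   0.4975]
(I − A)⁻¹ = adj(I−A) / det(I−A) ≈
  [   1.2735     0.1447     0.1158]
  [   0.5306     1.7270     0.0482]
  [   1.1192     0.7332     1.9199]
First solve x = (I − A)⁻¹ d = adj(I−A)·d / det(I−A); in particular x_3 = (0.2900·140 + 0.1900·230 + 0.4975·310) / 0.259125 = 238.525 / 0.259125 ≈ 920.5017.
Intermediate flow from 3 to 3: z_33 = a_33 · x_3 = 0.45 × 238.525 / 0.259125 = 107.33625 / 0.259125 ≈ 414.23.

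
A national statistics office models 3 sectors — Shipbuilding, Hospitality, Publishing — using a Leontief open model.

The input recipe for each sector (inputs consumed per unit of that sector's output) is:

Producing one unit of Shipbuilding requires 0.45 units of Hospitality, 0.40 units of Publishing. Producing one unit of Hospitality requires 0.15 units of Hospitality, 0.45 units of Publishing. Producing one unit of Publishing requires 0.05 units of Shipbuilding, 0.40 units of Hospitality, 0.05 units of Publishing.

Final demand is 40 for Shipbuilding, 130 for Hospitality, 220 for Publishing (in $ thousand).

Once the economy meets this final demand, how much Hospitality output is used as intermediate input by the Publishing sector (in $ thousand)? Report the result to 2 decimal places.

I − A =
  [   1.00     0.00    -0.05]
  [  -0.45     0.85    -0.40]
  [  -0.40    -0.45     0.95]
Cofactors of I−A, C_ij = (−1)^(i+j)·(minor ij) (rows/columns in the sector order above):
  C_11 = (0.85)(0.95) − (-0.40)(-0.45) = 0.6275
  C_12 = −[(-0.45)(0.95) − (-0.40)(-0.40)] = 0.5875
  C_13 = (-0.45)(-0.45) − (0.85)(-0.40) = 0.5425
  C_21 = −[(0.00)(0.95) − (-0.05)(-0.45)] = 0.0225
  C_22 = (1.00)(0.95) − (-0.05)(-0.40) = 0.9300
  C_23 = −[(1.00)(-0.45) − (0.00)(-0.40)] = 0.4500
  C_31 = (0.00)(-0.40) − (-0.05)(0.85) = 0.0425
  C_32 = −[(1.00)(-0.40) − (-0.05)(-0.45)] = 0.4225
  C_33 = (1.00)(0.85) − (0.00)(-0.45) = 0.8500
det(I−A) = Σ_j (I−A)_1j·C_1j = (1.00)(0.6275) + (0.00)(0.5875) + (-0.05)(0.5425) = 0.600375
adj(I−A) = Cᵀ =
  [ 0.6275   0.0225   0.0425]
  [ 0.5875   0.9300   0.4225]
  [ 0.5425   0.4500   0.8500]
(I − A)⁻¹ = adj(I−A) / det(I−A) ≈
  [   1.0452     0.0375     0.0708]
  [   0.9786     1.5490     0.7037]
  [   0.9036     0.7495     1.4158]
First solve x = (I − A)⁻¹ d = adj(I−A)·d / det(I−A); in particular x_3 = (0.5425·40 + 0.4500·130 + 0.8500·220) / 0.600375 = 267.20 / 0.600375 ≈ 445.0552.
Intermediate flow from 2 to 3: z_23 = a_23 · x_3 = 0.40 × 267.20 / 0.600375 = 106.88 / 0.600375 ≈ 178.02.

z_23 = 178.02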